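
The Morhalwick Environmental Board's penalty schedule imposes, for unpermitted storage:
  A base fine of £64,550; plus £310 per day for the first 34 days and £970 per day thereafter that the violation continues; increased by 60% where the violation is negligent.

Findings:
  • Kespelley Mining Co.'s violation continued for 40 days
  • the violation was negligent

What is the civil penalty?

£129,456

First 34 days: 34 × £310 = £10,540
Remaining days: (40 − 34) × £970 = £5,820
Per-day component: £10,540 + £5,820 = £16,360
Base plus per-day: £64,550 + £16,360 = £80,910
Enhancement: 60% of £80,910 = £48,546
Enhanced fine: £80,910 + £48,546 = £129,456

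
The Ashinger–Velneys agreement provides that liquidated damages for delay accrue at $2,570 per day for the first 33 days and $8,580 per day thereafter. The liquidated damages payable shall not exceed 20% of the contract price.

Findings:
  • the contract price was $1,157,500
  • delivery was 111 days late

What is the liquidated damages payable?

First 33 days: 33 × $2,570 = $84,810
Remaining days: (111 − 33) × $8,580 = $669,240
Accrued per-day damages: $84,810 + $669,240 = $754,050
Cap: 20% of $1,157,500 = $231,500
Cap at $231,500: $754,050 exceeds the cap → $231,500

$231,500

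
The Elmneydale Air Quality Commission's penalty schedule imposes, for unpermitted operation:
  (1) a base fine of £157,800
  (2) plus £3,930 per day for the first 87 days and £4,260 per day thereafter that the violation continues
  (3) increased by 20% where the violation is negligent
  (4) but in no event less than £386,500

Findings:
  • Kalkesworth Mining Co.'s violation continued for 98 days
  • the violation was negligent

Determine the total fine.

First 87 days: 87 × £3,930 = £341,910
Remaining days: (98 − 87) × £4,260 = £46,860
Per-day component: £341,910 + £46,860 = £388,770
Base plus per-day: £157,800 + £388,770 = £546,570
Enhancement: 20% of £546,570 = £109,314
Enhanced fine: £546,570 + £109,314 = £655,884
Minimum £386,500: £655,884 meets the minimum, no increase.

£655,884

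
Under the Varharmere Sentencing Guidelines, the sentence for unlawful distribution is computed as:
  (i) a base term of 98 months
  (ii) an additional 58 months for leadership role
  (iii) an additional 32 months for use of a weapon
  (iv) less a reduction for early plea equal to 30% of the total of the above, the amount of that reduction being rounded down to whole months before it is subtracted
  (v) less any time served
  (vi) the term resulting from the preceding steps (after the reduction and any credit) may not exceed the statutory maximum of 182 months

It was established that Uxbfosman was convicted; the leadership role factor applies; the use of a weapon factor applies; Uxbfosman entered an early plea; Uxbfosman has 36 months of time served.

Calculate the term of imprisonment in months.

Leadership role enhancement: +58 months
Use of a weapon enhancement: +32 months
Adjusted term: 98 months + 58 months + 32 months = 188 months
Early plea reduction: 30% of 188 months = 56 months (rounded down)
After reduction: 188 − 56 = 132 months
Less time served: 132 months − 36 months = 96 months
Cap at 182 months: 96 months is within the cap, no reduction.

96 months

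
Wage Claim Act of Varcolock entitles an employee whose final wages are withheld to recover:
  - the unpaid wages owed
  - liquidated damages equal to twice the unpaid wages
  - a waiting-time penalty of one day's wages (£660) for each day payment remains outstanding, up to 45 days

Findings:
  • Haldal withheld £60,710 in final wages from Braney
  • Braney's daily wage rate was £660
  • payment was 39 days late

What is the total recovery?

Doubled: 2 × £60,710 = £121,420
Penalty days: min(39, 45) = 39
Waiting-time penalty: 39 × £660 = £25,740
Total award: £60,710 + £121,420 + £25,740 = £207,870

Total award: £207,870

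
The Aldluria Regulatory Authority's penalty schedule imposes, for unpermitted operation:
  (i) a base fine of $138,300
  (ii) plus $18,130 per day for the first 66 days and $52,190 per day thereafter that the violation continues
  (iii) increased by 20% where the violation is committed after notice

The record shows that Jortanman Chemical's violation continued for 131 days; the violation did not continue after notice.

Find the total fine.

First 66 days: 66 × $18,130 = $1,196,580
Remaining days: (131 − 66) × $52,190 = $3,392,350
Per-day component: $1,196,580 + $3,392,350 = $4,588,930
Base plus per-day: $138,300 + $4,588,930 = $4,727,230
The violation did not continue after notice: no 20% increase.

Civil penalty: $4,727,230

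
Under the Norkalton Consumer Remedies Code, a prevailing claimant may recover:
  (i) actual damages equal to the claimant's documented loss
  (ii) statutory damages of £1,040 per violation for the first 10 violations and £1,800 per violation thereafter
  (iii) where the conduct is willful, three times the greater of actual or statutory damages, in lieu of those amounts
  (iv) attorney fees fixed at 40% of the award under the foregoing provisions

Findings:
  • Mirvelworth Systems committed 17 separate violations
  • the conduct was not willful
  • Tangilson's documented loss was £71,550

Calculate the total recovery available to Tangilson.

First 10 violations: 10 × £1,040 = £10,400
Remaining violations: (17 − 10) × £1,800 = £12,600
Statutory damages: £10,400 + £12,600 = £23,000
Conduct not willful: the in-lieu enhancement does not apply.
Actual plus statutory damages: £71,550 + £23,000 = £94,550
Attorney fees: 40% of £94,550 = £37,820
Total recovery: £94,550 + £37,820 = £132,370

Total recovery: £132,370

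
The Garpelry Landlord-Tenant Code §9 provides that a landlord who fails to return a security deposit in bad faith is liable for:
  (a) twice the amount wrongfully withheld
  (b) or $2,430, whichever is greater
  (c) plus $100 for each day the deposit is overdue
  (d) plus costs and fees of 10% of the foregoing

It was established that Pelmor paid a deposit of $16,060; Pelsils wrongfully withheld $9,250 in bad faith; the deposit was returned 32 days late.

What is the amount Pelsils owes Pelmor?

Doubled: 2 × $9,250 = $18,500
Minimum $2,430: $18,500 meets the minimum, no increase.
Late-return penalty: 32 × $100 = $3,200
Damages plus late penalty: $18,500 + $3,200 = $21,700
Costs and fees: 10% of $21,700 = $2,170
Total recovery: $21,700 + $2,170 = $23,870

$23,870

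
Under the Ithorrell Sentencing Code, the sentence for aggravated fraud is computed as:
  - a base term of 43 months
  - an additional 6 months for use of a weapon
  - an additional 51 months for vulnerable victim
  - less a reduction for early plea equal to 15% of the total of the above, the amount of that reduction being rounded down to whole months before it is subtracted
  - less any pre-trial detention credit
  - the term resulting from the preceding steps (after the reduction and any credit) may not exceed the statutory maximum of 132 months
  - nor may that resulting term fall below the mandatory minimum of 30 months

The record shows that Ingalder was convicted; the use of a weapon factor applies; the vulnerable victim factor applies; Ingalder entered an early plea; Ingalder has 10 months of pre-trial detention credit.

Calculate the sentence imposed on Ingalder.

75 months

Use of a weapon enhancement: +6 months
Vulnerable victim enhancement: +51 months
Adjusted term: 43 months + 6 months + 51 months = 100 months
Early plea reduction: 15% of 100 months = 15 months (rounded down)
After reduction: 100 − 15 = 85 months
Less pre-trial detention credit: 85 months − 10 months = 75 months
Cap at 132 months: 75 months is within the cap, no reduction.
Minimum 30 months: 75 months meets the minimum, no increase.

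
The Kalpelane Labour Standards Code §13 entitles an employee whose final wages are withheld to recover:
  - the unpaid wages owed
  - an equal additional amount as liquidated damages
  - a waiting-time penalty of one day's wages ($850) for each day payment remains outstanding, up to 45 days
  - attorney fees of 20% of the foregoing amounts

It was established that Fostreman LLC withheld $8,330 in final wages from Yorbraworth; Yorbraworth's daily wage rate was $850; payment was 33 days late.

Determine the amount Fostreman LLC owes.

$53,652

Liquidated damages (equal amount): $8,330
Penalty days: min(33, 45) = 33
Waiting-time penalty: 33 × $850 = $28,050
Subtotal: $8,330 + $8,330 + $28,050 = $44,710
Attorney fees: 20% of $44,710 = $8,942
Total award: $44,710 + $8,942 = $53,652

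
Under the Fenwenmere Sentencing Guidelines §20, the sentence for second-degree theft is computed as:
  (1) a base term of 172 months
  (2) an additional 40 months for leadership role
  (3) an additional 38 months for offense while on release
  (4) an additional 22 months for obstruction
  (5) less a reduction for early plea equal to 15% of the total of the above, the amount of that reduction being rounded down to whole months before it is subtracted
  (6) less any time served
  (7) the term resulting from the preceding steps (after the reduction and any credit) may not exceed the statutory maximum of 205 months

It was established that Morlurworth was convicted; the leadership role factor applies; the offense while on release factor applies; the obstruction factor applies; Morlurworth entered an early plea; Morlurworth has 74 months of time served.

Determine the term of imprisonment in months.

158 months

Leadership role enhancement: +40 months
Offense while on release enhancement: +38 months
Obstruction enhancement: +22 months
Adjusted term: 172 months + 40 months + 38 months + 22 months = 272 months
Early plea reduction: 15% of 272 months = 40 months (rounded down)
After reduction: 272 − 40 = 232 months
Less time served: 232 months − 74 months = 158 months
Cap at 205 months: 158 months is within the cap, no reduction.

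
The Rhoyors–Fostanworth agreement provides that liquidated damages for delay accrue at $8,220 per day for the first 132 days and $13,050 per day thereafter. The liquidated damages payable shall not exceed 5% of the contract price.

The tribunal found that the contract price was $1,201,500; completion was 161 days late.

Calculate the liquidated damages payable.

$60,075

First 132 days: 132 × $8,220 = $1,085,040
Remaining days: (161 − 132) × $13,050 = $378,450
Accrued per-day damages: $1,085,040 + $378,450 = $1,463,490
Cap: 5% of $1,201,500 = $60,075
Cap at $60,075: $1,463,490 exceeds the cap → $60,075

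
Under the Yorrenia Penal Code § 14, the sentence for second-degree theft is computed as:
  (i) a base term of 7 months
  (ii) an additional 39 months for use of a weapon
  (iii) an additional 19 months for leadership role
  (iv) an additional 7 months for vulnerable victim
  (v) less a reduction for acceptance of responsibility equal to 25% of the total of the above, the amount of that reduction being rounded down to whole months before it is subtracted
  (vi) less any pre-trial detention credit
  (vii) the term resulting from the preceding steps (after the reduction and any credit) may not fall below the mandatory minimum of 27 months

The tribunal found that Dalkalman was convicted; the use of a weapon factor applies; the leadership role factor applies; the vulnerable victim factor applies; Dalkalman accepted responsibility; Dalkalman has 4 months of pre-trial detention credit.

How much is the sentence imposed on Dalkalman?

50 months

Use of a weapon enhancement: +39 months
Leadership role enhancement: +19 months
Vulnerable victim enhancement: +7 months
Adjusted term: 7 months + 39 months + 19 months + 7 months = 72 months
Acceptance of responsibility reduction: 25% of 72 months = 18 months (rounded down)
After reduction: 72 − 18 = 54 months
Less pre-trial detention credit: 54 months − 4 months = 50 months
Minimum 27 months: 50 months meets the minimum, no increase.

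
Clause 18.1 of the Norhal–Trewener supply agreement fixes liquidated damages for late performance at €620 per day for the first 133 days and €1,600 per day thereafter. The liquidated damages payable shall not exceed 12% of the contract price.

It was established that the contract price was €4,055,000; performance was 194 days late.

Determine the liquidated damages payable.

First 133 days: 133 × €620 = €82,460
Remaining days: (194 − 133) × €1,600 = €97,600
Accrued per-day damages: €82,460 + €97,600 = €180,060
Cap: 12% of €4,055,000 = €486,600
Cap at €486,600: €180,060 is within the cap, no reduction.

€180,060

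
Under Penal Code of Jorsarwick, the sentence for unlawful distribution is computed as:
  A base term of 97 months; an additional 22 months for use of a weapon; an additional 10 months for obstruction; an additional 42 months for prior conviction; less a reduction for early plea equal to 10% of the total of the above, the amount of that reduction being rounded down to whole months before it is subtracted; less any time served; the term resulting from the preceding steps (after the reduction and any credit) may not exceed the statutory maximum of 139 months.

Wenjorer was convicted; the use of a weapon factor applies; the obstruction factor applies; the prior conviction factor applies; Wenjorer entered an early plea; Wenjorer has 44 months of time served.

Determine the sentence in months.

110 months

Use of a weapon enhancement: +22 months
Obstruction enhancement: +10 months
Prior conviction enhancement: +42 months
Adjusted term: 97 months + 22 months + 10 months + 42 months = 171 months
Early plea reduction: 10% of 171 months = 17 months (rounded down)
After reduction: 171 − 17 = 154 months
Less time served: 154 months − 44 months = 110 months
Cap at 139 months: 110 months is within the cap, no reduction.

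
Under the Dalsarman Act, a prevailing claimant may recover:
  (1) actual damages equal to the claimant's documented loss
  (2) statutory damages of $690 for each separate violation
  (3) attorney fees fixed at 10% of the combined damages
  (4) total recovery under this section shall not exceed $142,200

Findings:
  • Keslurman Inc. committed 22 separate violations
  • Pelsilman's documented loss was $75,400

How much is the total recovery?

$99,638

Statutory damages: 22 × $690 = $15,180
Combined damages: $75,400 + $15,180 = $90,580
Attorney fees: 10% of $90,580 = $9,058
Total before cap: $90,580 + $9,058 = $99,638
Cap at $142,200: $99,638 is within the cap, no reduction.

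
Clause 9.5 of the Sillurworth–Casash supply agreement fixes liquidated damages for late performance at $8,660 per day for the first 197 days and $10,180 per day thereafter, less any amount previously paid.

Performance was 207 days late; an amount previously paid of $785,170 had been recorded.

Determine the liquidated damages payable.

$1,022,650

First 197 days: 197 × $8,660 = $1,706,020
Remaining days: (207 − 197) × $10,180 = $101,800
Accrued per-day damages: $1,706,020 + $101,800 = $1,807,820
Less amount previously paid: $1,807,820 − $785,170 = $1,022,650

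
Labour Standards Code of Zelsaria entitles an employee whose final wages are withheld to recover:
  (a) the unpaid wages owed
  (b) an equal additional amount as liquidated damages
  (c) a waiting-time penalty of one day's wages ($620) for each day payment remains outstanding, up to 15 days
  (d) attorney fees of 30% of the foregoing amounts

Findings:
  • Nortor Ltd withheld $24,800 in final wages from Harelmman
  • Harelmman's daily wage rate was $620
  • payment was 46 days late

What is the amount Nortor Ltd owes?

$76,570

Liquidated damages (equal amount): $24,800
Penalty days: min(46, 15) = 15
Waiting-time penalty: 15 × $620 = $9,300
Subtotal: $24,800 + $24,800 + $9,300 = $58,900
Attorney fees: 30% of $58,900 = $17,670
Total award: $58,900 + $17,670 = $76,570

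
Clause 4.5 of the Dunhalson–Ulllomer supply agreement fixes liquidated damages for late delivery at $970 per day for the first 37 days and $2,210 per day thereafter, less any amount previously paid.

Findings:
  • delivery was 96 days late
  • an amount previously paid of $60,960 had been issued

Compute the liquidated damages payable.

$105,320

First 37 days: 37 × $970 = $35,890
Remaining days: (96 − 37) × $2,210 = $130,390
Accrued per-day damages: $35,890 + $130,390 = $166,280
Less amount previously paid: $166,280 − $60,960 = $105,320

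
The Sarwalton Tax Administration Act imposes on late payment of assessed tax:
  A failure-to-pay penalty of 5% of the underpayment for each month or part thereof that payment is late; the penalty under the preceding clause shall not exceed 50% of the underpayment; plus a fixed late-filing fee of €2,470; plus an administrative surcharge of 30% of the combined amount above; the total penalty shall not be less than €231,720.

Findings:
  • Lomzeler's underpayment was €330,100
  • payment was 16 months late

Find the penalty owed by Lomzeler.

Accrued rate: 5% × 16 = 80%, capped at 50% → 50%
Failure-to-pay penalty: 50% of €330,100 = €165,050
Penalty before surcharge: €165,050 + €2,470 = €167,520
Administrative surcharge: 30% of €167,520 = €50,256
Total penalty: €167,520 + €50,256 = €217,776
Minimum €231,720: €217,776 is below the minimum → €231,720

Penalty: €231,720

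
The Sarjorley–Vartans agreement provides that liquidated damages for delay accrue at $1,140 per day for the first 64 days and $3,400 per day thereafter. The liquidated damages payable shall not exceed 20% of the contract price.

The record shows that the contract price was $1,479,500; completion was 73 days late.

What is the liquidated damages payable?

Liquidated damages: $103,560

First 64 days: 64 × $1,140 = $72,960
Remaining days: (73 − 64) × $3,400 = $30,600
Accrued per-day damages: $72,960 + $30,600 = $103,560
Cap: 20% of $1,479,500 = $295,900
Cap at $295,900: $103,560 is within the cap, no reduction.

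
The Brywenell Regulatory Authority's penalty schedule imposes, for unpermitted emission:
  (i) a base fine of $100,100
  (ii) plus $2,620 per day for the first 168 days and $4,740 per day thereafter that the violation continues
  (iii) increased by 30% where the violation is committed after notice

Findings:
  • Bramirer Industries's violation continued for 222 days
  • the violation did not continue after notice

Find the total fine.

$796,220

First 168 days: 168 × $2,620 = $440,160
Remaining days: (222 − 168) × $4,740 = $255,960
Per-day component: $440,160 + $255,960 = $696,120
Base plus per-day: $100,100 + $696,120 = $796,220
The violation did not continue after notice: no 30% increase.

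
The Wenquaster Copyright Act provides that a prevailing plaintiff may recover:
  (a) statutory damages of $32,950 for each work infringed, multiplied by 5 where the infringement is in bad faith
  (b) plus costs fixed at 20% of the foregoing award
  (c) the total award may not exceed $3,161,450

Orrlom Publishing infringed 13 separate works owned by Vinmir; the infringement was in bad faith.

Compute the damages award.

Statutory damages: 13 × $32,950 = $428,350
Multiplied by 5: 5 × $428,350 = $2,141,750
Costs: 20% of $2,141,750 = $428,350
Award plus costs: $2,141,750 + $428,350 = $2,570,100
Cap at $3,161,450: $2,570,100 is within the cap, no reduction.

Award: $2,570,100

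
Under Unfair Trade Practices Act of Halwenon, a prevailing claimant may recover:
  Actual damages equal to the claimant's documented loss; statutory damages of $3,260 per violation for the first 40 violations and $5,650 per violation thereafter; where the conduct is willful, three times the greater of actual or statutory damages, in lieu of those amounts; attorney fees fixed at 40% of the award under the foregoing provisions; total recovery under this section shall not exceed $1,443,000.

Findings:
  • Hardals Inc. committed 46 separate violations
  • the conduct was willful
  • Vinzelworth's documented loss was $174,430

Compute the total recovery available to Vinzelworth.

First 40 violations: 40 × $3,260 = $130,400
Remaining violations: (46 − 40) × $5,650 = $33,900
Statutory damages: $130,400 + $33,900 = $164,300
Greater of actual damages ($174,430) or statutory damages ($164,300): $174,430
Trebled: 3 × $174,430 = $523,290
Attorney fees: 40% of $523,290 = $209,316
Total before cap: $523,290 + $209,316 = $732,606
Cap at $1,443,000: $732,606 is within the cap, no reduction.

$732,606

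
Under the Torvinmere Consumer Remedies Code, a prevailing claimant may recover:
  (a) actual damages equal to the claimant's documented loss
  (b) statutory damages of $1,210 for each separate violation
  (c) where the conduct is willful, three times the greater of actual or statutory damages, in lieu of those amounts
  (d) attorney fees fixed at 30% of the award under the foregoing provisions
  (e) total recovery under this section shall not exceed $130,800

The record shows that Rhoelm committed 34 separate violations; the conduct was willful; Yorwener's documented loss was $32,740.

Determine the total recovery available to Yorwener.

Statutory damages: 34 × $1,210 = $41,140
Greater of actual damages ($32,740) or statutory damages ($41,140): $41,140
Trebled: 3 × $41,140 = $123,420
Attorney fees: 30% of $123,420 = $37,026
Total before cap: $123,420 + $37,026 = $160,446
Cap at $130,800: $160,446 exceeds the cap → $130,800

$130,800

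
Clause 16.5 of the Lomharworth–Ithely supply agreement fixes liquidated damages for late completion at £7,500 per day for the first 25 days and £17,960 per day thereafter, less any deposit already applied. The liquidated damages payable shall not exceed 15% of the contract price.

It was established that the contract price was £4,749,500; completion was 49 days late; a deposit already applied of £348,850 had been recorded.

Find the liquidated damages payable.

First 25 days: 25 × £7,500 = £187,500
Remaining days: (49 − 25) × £17,960 = £431,040
Accrued per-day damages: £187,500 + £431,040 = £618,540
Less deposit already applied: £618,540 − £348,850 = £269,690
Cap: 15% of £4,749,500 = £712,425
Cap at £712,425: £269,690 is within the cap, no reduction.

£269,690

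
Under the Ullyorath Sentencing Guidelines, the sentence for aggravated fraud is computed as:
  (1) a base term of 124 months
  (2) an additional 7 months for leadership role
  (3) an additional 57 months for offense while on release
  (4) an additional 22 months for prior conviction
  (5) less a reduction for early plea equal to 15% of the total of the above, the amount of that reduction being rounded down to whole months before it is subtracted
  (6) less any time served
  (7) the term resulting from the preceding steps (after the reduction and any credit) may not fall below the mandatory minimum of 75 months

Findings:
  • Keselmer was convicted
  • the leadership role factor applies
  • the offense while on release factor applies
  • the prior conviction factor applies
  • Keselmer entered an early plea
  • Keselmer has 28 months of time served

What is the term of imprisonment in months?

Sentence: 151 months

Leadership role enhancement: +7 months
Offense while on release enhancement: +57 months
Prior conviction enhancement: +22 months
Adjusted term: 124 months + 7 months + 57 months + 22 months = 210 months
Early plea reduction: 15% of 210 months = 31 months (rounded down)
After reduction: 210 − 31 = 179 months
Less time served: 179 months − 28 months = 151 months
Minimum 75 months: 151 months meets the minimum, no increase.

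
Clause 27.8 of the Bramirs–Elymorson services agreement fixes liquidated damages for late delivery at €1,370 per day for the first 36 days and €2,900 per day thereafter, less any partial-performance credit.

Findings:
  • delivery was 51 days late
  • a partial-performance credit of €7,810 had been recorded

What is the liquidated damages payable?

€85,010

First 36 days: 36 × €1,370 = €49,320
Remaining days: (51 − 36) × €2,900 = €43,500
Accrued per-day damages: €49,320 + €43,500 = €92,820
Less partial-performance credit: €92,820 − €7,810 = €85,010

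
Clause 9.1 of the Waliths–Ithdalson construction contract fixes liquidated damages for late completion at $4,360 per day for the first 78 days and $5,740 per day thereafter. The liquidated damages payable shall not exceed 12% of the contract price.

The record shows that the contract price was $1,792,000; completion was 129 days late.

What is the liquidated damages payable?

$215,040

First 78 days: 78 × $4,360 = $340,080
Remaining days: (129 − 78) × $5,740 = $292,740
Accrued per-day damages: $340,080 + $292,740 = $632,820
Cap: 12% of $1,792,000 = $215,040
Cap at $215,040: $632,820 exceeds the cap → $215,040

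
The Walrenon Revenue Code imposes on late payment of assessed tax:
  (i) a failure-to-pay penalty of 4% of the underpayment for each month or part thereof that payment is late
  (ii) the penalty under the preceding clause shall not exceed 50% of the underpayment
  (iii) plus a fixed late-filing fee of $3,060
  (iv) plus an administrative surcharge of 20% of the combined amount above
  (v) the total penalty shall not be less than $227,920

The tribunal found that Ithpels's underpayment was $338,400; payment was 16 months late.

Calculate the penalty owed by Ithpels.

Accrued rate: 4% × 16 = 64%, capped at 50% → 50%
Failure-to-pay penalty: 50% of $338,400 = $169,200
Penalty before surcharge: $169,200 + $3,060 = $172,260
Administrative surcharge: 20% of $172,260 = $34,452
Total penalty: $172,260 + $34,452 = $206,712
Minimum $227,920: $206,712 is below the minimum → $227,920

$227,920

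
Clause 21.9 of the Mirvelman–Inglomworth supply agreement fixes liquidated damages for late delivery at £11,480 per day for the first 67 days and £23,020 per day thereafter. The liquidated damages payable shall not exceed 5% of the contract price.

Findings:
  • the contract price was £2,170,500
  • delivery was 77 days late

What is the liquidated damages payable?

First 67 days: 67 × £11,480 = £769,160
Remaining days: (77 − 67) × £23,020 = £230,200
Accrued per-day damages: £769,160 + £230,200 = £999,360
Cap: 5% of £2,170,500 = £108,525
Cap at £108,525: £999,360 exceeds the cap → £108,525

£108,525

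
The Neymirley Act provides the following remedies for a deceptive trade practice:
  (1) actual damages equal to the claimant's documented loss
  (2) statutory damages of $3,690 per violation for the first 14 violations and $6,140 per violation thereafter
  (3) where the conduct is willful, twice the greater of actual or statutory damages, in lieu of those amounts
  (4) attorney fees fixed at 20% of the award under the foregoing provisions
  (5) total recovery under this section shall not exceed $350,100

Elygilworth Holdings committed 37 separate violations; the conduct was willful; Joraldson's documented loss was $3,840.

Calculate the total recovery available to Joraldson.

$350,100

First 14 violations: 14 × $3,690 = $51,660
Remaining violations: (37 − 14) × $6,140 = $141,220
Statutory damages: $51,660 + $141,220 = $192,880
Greater of actual damages ($3,840) or statutory damages ($192,880): $192,880
Doubled: 2 × $192,880 = $385,760
Attorney fees: 20% of $385,760 = $77,152
Total before cap: $385,760 + $77,152 = $462,912
Cap at $350,100: $462,912 exceeds the cap → $350,100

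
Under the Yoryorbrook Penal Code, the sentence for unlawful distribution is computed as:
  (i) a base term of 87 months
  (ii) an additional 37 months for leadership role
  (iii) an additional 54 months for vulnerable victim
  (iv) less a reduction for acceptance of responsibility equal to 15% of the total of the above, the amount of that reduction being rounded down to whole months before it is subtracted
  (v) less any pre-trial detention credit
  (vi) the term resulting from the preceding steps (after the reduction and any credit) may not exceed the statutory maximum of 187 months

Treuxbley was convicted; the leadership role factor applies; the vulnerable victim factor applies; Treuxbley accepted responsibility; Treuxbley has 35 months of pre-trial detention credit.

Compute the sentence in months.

Sentence: 117 months

Leadership role enhancement: +37 months
Vulnerable victim enhancement: +54 months
Adjusted term: 87 months + 37 months + 54 months = 178 months
Acceptance of responsibility reduction: 15% of 178 months = 26 months (rounded down)
After reduction: 178 − 26 = 152 months
Less pre-trial detention credit: 152 months − 35 months = 117 months
Cap at 187 months: 117 months is within the cap, no reduction.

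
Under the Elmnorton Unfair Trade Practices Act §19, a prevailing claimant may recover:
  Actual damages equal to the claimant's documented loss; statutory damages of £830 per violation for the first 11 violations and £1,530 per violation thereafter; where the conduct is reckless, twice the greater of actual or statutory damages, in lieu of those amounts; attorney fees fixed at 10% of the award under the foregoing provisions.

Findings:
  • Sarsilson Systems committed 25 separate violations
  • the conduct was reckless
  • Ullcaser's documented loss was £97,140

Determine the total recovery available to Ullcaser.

£213,708

First 11 violations: 11 × £830 = £9,130
Remaining violations: (25 − 11) × £1,530 = £21,420
Statutory damages: £9,130 + £21,420 = £30,550
Greater of actual damages (£97,140) or statutory damages (£30,550): £97,140
Doubled: 2 × £97,140 = £194,280
Attorney fees: 10% of £194,280 = £19,428
Total recovery: £194,280 + £19,428 = £213,708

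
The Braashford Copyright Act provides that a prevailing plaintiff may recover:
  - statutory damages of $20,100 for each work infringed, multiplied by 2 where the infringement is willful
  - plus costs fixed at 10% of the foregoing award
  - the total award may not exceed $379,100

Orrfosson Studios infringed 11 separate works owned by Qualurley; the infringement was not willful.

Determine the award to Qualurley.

$243,210

Statutory damages: 11 × $20,100 = $221,100
Infringement not willful: no ×2 enhancement.
Costs: 10% of $221,100 = $22,110
Award plus costs: $221,100 + $22,110 = $243,210
Cap at $379,100: $243,210 is within the cap, no reduction.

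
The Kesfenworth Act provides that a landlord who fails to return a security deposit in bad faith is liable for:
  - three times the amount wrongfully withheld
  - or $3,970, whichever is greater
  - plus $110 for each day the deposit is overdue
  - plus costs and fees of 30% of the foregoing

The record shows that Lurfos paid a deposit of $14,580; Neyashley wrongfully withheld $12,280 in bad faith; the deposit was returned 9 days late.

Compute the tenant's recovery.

Trebled: 3 × $12,280 = $36,840
Minimum $3,970: $36,840 meets the minimum, no increase.
Late-return penalty: 9 × $110 = $990
Damages plus late penalty: $36,840 + $990 = $37,830
Costs and fees: 30% of $37,830 = $11,349
Total recovery: $37,830 + $11,349 = $49,179

$49,179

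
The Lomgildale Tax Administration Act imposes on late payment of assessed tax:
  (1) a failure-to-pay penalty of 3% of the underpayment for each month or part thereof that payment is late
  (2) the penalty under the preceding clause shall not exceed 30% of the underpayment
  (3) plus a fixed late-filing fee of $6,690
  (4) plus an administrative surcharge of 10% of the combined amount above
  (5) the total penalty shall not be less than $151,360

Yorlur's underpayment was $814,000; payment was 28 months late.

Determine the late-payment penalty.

Accrued rate: 3% × 28 = 84%, capped at 30% → 30%
Failure-to-pay penalty: 30% of $814,000 = $244,200
Penalty before surcharge: $244,200 + $6,690 = $250,890
Administrative surcharge: 10% of $250,890 = $25,089
Total penalty: $250,890 + $25,089 = $275,979
Minimum $151,360: $275,979 meets the minimum, no increase.

$275,979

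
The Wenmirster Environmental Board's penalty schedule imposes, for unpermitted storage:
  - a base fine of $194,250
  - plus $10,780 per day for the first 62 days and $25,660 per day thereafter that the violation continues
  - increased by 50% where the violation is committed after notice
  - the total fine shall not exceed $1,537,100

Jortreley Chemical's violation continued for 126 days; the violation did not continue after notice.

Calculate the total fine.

First 62 days: 62 × $10,780 = $668,360
Remaining days: (126 − 62) × $25,660 = $1,642,240
Per-day component: $668,360 + $1,642,240 = $2,310,600
Base plus per-day: $194,250 + $2,310,600 = $2,504,850
The violation did not continue after notice: no 50% increase.
Cap at $1,537,100: $2,504,850 exceeds the cap → $1,537,100

$1,537,100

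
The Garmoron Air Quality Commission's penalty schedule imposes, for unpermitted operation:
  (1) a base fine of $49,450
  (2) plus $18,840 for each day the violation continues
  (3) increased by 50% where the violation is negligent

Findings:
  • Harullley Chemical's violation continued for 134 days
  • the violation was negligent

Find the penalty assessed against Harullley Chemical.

$3,861,015

Per-day component: 134 × $18,840 = $2,524,560
Base plus per-day: $49,450 + $2,524,560 = $2,574,010
Enhancement: 50% of $2,574,010 = $1,287,005
Enhanced fine: $2,574,010 + $1,287,005 = $3,861,015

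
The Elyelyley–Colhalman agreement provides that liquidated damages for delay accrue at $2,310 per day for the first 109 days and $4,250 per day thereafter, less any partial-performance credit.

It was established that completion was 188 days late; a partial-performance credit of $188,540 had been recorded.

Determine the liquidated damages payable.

First 109 days: 109 × $2,310 = $251,790
Remaining days: (188 − 109) × $4,250 = $335,750
Accrued per-day damages: $251,790 + $335,750 = $587,540
Less partial-performance credit: $587,540 − $188,540 = $399,000

Liquidated damages: $399,000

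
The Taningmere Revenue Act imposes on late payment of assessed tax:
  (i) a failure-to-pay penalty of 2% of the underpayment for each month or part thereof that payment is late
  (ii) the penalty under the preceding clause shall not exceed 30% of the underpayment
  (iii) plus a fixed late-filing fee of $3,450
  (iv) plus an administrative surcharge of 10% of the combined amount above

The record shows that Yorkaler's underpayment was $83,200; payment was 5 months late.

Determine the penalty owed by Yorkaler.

$12,947

Accrued rate: 2% × 5 = 10%, capped at 30% → 10%
Failure-to-pay penalty: 10% of $83,200 = $8,320
Penalty before surcharge: $8,320 + $3,450 = $11,770
Administrative surcharge: 10% of $11,770 = $1,177
Total penalty: $11,770 + $1,177 = $12,947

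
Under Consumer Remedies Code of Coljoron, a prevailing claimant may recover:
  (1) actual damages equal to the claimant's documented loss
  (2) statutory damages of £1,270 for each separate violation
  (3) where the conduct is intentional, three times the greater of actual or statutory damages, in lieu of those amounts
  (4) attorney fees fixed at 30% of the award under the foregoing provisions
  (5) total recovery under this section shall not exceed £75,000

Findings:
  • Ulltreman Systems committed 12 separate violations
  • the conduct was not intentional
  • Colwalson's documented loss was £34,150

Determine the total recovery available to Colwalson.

£64,207

Statutory damages: 12 × £1,270 = £15,240
Conduct not intentional: the in-lieu enhancement does not apply.
Actual plus statutory damages: £34,150 + £15,240 = £49,390
Attorney fees: 30% of £49,390 = £14,817
Total before cap: £49,390 + £14,817 = £64,207
Cap at £75,000: £64,207 is within the cap, no reduction.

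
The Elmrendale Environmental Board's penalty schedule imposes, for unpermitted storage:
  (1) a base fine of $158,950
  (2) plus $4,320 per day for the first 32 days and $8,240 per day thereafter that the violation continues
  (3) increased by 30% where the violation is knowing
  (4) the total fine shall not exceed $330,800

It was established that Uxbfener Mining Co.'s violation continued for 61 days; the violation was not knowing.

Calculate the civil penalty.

$330,800

First 32 days: 32 × $4,320 = $138,240
Remaining days: (61 − 32) × $8,240 = $238,960
Per-day component: $138,240 + $238,960 = $377,200
Base plus per-day: $158,950 + $377,200 = $536,150
The violation was not knowing: no 30% increase.
Cap at $330,800: $536,150 exceeds the cap → $330,800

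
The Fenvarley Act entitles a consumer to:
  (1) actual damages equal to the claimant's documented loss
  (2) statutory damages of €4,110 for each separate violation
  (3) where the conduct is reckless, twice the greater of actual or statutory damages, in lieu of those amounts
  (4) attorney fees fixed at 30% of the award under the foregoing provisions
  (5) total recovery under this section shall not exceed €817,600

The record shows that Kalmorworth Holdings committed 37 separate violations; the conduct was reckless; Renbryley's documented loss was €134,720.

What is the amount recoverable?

€395,382

Statutory damages: 37 × €4,110 = €152,070
Greater of actual damages (€134,720) or statutory damages (€152,070): €152,070
Doubled: 2 × €152,070 = €304,140
Attorney fees: 30% of €304,140 = €91,242
Total before cap: €304,140 + €91,242 = €395,382
Cap at €817,600: €395,382 is within the cap, no reduction.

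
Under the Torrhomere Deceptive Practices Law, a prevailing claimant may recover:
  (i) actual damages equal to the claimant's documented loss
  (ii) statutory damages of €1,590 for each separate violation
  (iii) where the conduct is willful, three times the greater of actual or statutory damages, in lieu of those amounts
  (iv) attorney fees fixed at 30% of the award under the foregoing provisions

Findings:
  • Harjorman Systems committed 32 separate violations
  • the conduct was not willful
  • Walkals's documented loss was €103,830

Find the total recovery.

Statutory damages: 32 × €1,590 = €50,880
Conduct not willful: the in-lieu enhancement does not apply.
Actual plus statutory damages: €103,830 + €50,880 = €154,710
Attorney fees: 30% of €154,710 = €46,413
Total recovery: €154,710 + €46,413 = €201,123

€201,123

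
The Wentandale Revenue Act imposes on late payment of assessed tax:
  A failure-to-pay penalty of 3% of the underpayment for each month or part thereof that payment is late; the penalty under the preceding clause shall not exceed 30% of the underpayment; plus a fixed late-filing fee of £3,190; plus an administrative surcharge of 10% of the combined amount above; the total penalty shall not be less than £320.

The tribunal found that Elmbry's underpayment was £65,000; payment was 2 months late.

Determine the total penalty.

£7,799

Accrued rate: 3% × 2 = 6%, capped at 30% → 6%
Failure-to-pay penalty: 6% of £65,000 = £3,900
Penalty before surcharge: £3,900 + £3,190 = £7,090
Administrative surcharge: 10% of £7,090 = £709
Total penalty: £7,090 + £709 = £7,799
Minimum £320: £7,799 meets the minimum, no increase.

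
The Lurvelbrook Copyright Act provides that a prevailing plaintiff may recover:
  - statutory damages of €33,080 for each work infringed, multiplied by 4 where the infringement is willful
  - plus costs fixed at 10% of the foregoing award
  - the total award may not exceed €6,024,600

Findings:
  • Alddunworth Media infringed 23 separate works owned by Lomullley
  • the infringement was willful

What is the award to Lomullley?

Statutory damages: 23 × €33,080 = €760,840
Multiplied by 4: 4 × €760,840 = €3,043,360
Costs: 10% of €3,043,360 = €304,336
Award plus costs: €3,043,360 + €304,336 = €3,347,696
Cap at €6,024,600: €3,347,696 is within the cap, no reduction.

Award: €3,347,696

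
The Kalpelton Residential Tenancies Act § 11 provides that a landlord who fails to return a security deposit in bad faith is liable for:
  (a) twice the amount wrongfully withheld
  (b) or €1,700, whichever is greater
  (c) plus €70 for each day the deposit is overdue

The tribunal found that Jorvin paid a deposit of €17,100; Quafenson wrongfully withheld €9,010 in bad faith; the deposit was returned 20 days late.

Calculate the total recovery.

Doubled: 2 × €9,010 = €18,020
Minimum €1,700: €18,020 meets the minimum, no increase.
Late-return penalty: 20 × €70 = €1,400
Damages plus late penalty: €18,020 + €1,400 = €19,420

€19,420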